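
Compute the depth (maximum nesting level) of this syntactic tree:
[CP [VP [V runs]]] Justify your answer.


Count bracket nesting levels:
'[' at pos 0: depth = 1
'[' at pos 4: depth = 2
'[' at pos 8: depth = 3
Maximum depth reached: 3

3


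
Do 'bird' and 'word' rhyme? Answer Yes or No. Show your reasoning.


Rime (stressed vowel + following sounds) of 'bird': -ird = /ɜːrd/
Rime of 'word': -ord = /ɜːrd/
/ɜːrd/ and /ɜːrd/ are the same ending sound, so the words rhyme.

Yes


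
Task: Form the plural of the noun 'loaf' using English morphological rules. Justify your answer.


Apply rule: Change -f to -ves. 'loaf' becomes 'loaves'.

loaves


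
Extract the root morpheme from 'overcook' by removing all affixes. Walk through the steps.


Remove prefix 'over' from 'overcook' to get root 'cook'.

cook


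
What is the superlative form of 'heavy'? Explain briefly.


Apply superlative formation (consonant + y: change y to i, add -est): 'heavy' -> 'heaviest'.

heaviest


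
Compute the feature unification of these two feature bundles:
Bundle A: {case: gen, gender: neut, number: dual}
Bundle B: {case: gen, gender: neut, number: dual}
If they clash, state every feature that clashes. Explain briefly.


Compare features:
case: A=gen vs B=gen -> unified: gen
gender: A=neut vs B=neut -> unified: neut
number: A=dual vs B=dual -> unified: dual
No clashes found.

Unified: {case: gen, gender: neut, number: dual}


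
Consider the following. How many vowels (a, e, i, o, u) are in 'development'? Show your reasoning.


Vowels in 'development': e, e, o, e = 4 vowels.

4


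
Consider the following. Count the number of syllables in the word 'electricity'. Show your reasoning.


Break 'electricity' into syllables: e-lec-tric-i-ty -> e | lec | tric | i | ty = 5 syllables

5 syllables


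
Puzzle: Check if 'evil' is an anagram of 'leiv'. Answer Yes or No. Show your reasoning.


Sorted letters of 'evil': 'eilv'
Sorted letters of 'leiv': 'eilv'
They match.

Yes


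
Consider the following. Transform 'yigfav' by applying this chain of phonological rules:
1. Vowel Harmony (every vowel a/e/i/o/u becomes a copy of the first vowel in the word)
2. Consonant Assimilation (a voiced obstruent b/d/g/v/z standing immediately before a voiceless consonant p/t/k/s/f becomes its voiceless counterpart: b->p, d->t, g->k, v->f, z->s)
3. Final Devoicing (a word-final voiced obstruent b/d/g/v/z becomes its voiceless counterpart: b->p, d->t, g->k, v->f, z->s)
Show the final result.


Starting form: 'yigfav'
Rule 1: Vowel Harmony: all vowels become 'i' (matching first vowel). 'yigfav' -> 'yigfiv'
Rule 2: Consonant Assimilation: voiced obstruent before voiceless consonant becomes voiceless ('gf' -> 'kf'). 'yigfiv' -> 'yikfiv'
Rule 3: Final Devoicing: word-final voiced obstruent 'v' becomes voiceless 'f'. 'yikfiv' -> 'yikfif'
Final form: 'yikfif'

yikfif


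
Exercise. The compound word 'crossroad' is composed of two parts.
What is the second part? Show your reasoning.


Split 'crossroad' into 'cross' + 'road'. The second part is 'road'.

road


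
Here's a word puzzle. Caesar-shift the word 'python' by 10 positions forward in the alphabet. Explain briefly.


Shift each letter by 10: p -> z, y -> i, t -> d, h -> r, o -> y, n -> x. Result: 'zidryx'.

zidryx


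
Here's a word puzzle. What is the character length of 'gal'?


Spell out 'gal' and number each letter: g(1), a(2), l(3). Total: 3 letters.

3


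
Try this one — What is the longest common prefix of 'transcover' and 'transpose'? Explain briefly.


Compare from the start: 5 characters match: 'trans'. Mismatch at position 6: 'c' vs 'p'.

trans


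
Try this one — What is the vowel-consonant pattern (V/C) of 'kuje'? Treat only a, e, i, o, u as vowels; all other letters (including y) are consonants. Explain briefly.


Letter mapping: k = C, u = V, j = C, e = V.

CVCV


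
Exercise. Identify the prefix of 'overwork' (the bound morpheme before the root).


The word 'overwork' = 'over' (prefix) + 'work' (root). The prefix is 'over'.

over


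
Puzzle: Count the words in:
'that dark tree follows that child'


Split into words: that | dark | tree | follows | that | child = 6 words.

6


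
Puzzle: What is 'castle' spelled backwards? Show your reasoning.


Reverse 'castle' character by character: 'eltsac'.

eltsac


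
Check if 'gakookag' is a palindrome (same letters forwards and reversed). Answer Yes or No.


Forward: 'gakookag'
Reversed: 'gakookag'
They are identical.

Yes


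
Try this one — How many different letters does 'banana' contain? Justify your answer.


Unique letters in 'banana': {a, b, n} = 3 distinct letters.

3


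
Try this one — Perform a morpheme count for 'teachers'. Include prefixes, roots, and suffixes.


Decomposition: teach (root) + -er (suffix) + -s (plural) = 3 morpheme(s)

3 morphemes


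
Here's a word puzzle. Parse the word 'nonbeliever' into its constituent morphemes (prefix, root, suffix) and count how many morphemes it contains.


Step 1: Identify prefix: 'non' (meaning: not)
Step 2: Identify root: 'believe'
Step 3: Identify suffix(es): 'er'
Decomposition: non- (prefix: not) + believe (root) + -er (suffix: one who)
Total morphemes: 3

3 morphemes (non- (prefix: not) + believe (root) + -er (suffix: one who))


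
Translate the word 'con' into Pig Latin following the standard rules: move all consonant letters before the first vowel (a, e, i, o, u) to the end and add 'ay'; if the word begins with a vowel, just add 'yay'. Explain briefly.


'con': move consonant cluster 'c' to end and add 'ay': 'oncay'.

oncay


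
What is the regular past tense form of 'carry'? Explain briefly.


Apply rule: Change -y to -ied. 'carry' becomes 'carried'.

carried


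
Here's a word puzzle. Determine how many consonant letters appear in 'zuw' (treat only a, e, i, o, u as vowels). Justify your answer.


Consonants in 'zuw': z, w = 2 consonants.

2


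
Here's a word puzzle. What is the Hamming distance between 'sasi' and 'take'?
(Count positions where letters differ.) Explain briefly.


Alignment:
Position 1: 's' vs 't' = DIFFER
Position 2: 'a' vs 'a' = match
Position 3: 's' vs 'k' = DIFFER
Position 4: 'i' vs 'e' = DIFFER
Total differences: 3

3


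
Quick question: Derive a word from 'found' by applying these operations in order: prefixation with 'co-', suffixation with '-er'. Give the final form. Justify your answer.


Step 1: Add prefix 'co-' to 'found' = 'cofound'
Step 2: Add suffix '-er' to 'cofound' = 'cofounder'

cofounder


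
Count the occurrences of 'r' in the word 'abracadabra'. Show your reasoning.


Letter 'r' in 'abracadabra': found at position(s) 3, 10 = 2 occurrence(s).

2


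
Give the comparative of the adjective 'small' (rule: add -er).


Apply comparative formation (add -er): 'small' -> 'smaller'.

smaller


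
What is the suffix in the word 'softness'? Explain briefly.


The word 'softness' = 'soft' (root) + '-ness' (suffix). The suffix is '-ness'.

ness


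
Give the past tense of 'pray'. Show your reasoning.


Apply rule: Add -ed. 'pray' becomes 'prayed'.

prayed


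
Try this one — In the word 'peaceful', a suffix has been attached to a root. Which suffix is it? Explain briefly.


The word 'peaceful' = 'peace' (root) + '-ful' (suffix). The suffix is '-ful'.

ful


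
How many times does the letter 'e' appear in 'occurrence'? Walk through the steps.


Letter 'e' in 'occurrence': found at position(s) 7, 10 = 2 occurrence(s).

2


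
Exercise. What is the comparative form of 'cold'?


Apply comparative formation (add -er): 'cold' -> 'colder'.

colder


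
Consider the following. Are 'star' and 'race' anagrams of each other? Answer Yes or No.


Sorted letters of 'star': 'arst'
Sorted letters of 'race': 'acer'
They do not match.

No


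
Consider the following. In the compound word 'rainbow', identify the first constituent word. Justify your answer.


Split 'rainbow' into 'rain' + 'bow'. The first part is 'rain'.

rain


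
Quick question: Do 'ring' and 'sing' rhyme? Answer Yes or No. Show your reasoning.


Rime (stressed vowel + following sounds) of 'ring': -ing = /ɪŋ/
Rime of 'sing': -ing = /ɪŋ/
/ɪŋ/ and /ɪŋ/ are the same ending sound, so the words rhyme.

Yes


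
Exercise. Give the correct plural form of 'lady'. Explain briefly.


Apply rule: Change -y to -ies (consonant + y). 'lady' becomes 'ladies'.

ladies


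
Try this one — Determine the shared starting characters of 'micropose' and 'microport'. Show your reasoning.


Compare from the start: 7 characters match: 'micropo'. Mismatch at position 8: 's' vs 'r'.

micropo


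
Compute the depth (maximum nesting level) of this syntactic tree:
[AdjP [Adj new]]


Count bracket nesting levels:
'[' at pos 0: depth = 1
'[' at pos 6: depth = 2
Maximum depth reached: 2

2


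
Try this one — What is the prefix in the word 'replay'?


The word 'replay' = 're' (prefix) + 'play' (root). The prefix is 're'.

re


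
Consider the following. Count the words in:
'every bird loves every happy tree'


Split into words: every | bird | loves | every | happy | tree = 6 words.

6


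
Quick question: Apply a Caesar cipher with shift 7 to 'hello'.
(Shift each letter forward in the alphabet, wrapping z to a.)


Shift each letter by 7: h -> o, e -> l, l -> s, l -> s, o -> v. Result: 'olssv'.

olssv


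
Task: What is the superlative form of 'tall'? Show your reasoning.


Apply superlative formation (add -est): 'tall' -> 'tallest'.

tallest


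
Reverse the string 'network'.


Reverse 'network' character by character: 'krowten'.

krowten


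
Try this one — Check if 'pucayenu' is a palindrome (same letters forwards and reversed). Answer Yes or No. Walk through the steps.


Forward: 'pucayenu'
Reversed: 'uneyacup'
They differ.

No


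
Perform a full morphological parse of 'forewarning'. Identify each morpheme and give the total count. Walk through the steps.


Step 1: Identify prefix: 'fore' (meaning: before/front)
Step 2: Identify root: 'warn'
Step 3: Identify suffix(es): 'ing'
Decomposition: fore- (prefix: before/front) + warn (root) + -ing (suffix: ongoing action)
Total morphemes: 3

3 morphemes (fore- (prefix: before/front) + warn (root) + -ing (suffix: ongoing action))


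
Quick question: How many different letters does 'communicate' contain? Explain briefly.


Unique letters in 'communicate': {a, c, e, i, m, n, o, t, u} = 9 distinct letters.

9


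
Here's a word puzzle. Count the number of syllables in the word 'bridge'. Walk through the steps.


Break 'bridge' into syllables: bridge -> bridge = 1 syllable

1 syllable


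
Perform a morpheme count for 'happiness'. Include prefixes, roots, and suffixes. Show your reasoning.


Decomposition: happy (root) + -ness (suffix) = 2 morpheme(s)

2 morphemes


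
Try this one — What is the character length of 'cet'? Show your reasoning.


Spell out 'cet' and number each letter: c(1), e(2), t(3). Total: 3 letters.

3


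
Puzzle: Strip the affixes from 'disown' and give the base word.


Remove prefix 'dis' from 'disown' to get root 'own'.

own


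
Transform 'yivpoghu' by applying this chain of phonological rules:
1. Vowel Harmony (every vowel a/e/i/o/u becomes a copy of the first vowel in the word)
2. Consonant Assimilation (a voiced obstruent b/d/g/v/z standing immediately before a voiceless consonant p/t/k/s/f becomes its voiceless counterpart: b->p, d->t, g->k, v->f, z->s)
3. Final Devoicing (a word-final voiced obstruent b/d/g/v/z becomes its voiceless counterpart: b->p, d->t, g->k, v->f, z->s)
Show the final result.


Starting form: 'yivpoghu'
Rule 1: Vowel Harmony: all vowels become 'i' (matching first vowel). 'yivpoghu' -> 'yivpighi'
Rule 2: Consonant Assimilation: voiced obstruent before voiceless consonant becomes voiceless ('vp' -> 'fp'). 'yivpighi' -> 'yifpighi'
Rule 3: Final Devoicing: the word ends in the vowel 'i', not a consonant. No change.
Final form: 'yifpighi'

yifpighi


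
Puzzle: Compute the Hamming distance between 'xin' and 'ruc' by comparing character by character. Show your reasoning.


Alignment:
Position 1: 'x' vs 'r' = DIFFER
Position 2: 'i' vs 'u' = DIFFER
Position 3: 'n' vs 'c' = DIFFER
Total differences: 3

3


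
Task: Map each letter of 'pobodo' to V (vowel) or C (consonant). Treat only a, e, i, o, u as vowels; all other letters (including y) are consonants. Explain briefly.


Letter mapping: p = C, o = V, b = C, o = V, d = C, o = V.

CVCVCV


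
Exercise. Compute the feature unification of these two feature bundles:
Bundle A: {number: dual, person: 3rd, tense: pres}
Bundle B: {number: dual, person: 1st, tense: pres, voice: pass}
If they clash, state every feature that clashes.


Compare features:
number: A=dual vs B=dual -> unified: dual
person: A=3rd vs B=1st -> CLASH
tense: A=pres vs B=pres -> unified: pres
voice: A=_ vs B=pass -> unified: pass
Clash detected on feature 'person' (3rd vs 1st); unification fails.

CLASH on 'person' (3rd vs 1st)


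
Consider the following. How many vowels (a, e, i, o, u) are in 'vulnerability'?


Vowels in 'vulnerability': u, e, a, i, i = 5 vowels.

5


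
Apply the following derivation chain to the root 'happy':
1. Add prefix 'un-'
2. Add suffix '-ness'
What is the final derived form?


Step 1: Add prefix 'un-' to 'happy' = 'unhappy'
Step 2: Add suffix '-ness' to 'unhappy' = 'unhappiness'

unhappiness


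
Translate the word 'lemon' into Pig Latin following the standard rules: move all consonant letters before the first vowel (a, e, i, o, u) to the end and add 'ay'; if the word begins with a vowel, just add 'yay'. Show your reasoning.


'lemon': move consonant cluster 'l' to end and add 'ay': 'emonlay'.

emonlay


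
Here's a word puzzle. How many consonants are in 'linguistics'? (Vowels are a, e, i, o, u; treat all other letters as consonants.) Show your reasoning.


Consonants in 'linguistics': l, n, g, s, t, c, s = 7 consonants.

7


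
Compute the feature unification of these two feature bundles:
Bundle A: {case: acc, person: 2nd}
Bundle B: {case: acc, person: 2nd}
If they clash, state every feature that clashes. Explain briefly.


Compare features:
case: A=acc vs B=acc -> unified: acc
person: A=2nd vs B=2nd -> unified: 2nd
No clashes found.

Unified: {case: acc, person: 2nd}


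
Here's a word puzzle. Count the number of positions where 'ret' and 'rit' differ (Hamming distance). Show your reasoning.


Alignment:
Position 1: 'r' vs 'r' = match
Position 2: 'e' vs 'i' = DIFFER
Position 3: 't' vs 't' = match
Total differences: 1

1


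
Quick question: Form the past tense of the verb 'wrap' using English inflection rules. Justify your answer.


Apply rule: Double final consonant and add -ed. 'wrap' becomes 'wrapped'.

wrapped


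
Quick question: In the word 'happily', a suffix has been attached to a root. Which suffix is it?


The word 'happily' = 'happy' (root) + '-ly' (suffix). The suffix is '-ly'.

ly


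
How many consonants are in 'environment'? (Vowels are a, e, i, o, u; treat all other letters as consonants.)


Consonants in 'environment': n, v, r, n, m, n, t = 7 consonants.

7


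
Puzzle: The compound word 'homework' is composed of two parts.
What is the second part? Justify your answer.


Split 'homework' into 'home' + 'work'. The second part is 'work'.

work


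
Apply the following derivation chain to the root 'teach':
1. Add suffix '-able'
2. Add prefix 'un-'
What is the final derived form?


Step 1: Add suffix '-able' to 'teach' = 'teachable'
Step 2: Add prefix 'un-' to 'teachable' = 'unteachable'

unteachable


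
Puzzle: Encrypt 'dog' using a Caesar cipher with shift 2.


Shift each letter by 2: d -> f, o -> q, g -> i. Result: 'fqi'.

fqi


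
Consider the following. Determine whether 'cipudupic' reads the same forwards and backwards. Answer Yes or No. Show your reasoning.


Forward: 'cipudupic'
Reversed: 'cipudupic'
They are identical.

Yes


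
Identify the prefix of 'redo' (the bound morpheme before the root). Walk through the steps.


The word 'redo' = 're' (prefix) + 'do' (root). The prefix is 're'.

re


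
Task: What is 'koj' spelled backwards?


Reverse 'koj' character by character: 'jok'.

jok


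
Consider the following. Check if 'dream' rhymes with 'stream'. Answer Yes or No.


Rime (stressed vowel + following sounds) of 'dream': -eam = /iːm/
Rime of 'stream': -eam = /iːm/
/iːm/ and /iːm/ are the same ending sound, so the words rhyme.

Yes


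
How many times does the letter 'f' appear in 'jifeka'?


Letter 'f' in 'jifeka': found at position(s) 3 = 1 occurrence(s).

1


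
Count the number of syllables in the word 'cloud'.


Break 'cloud' into syllables: cloud -> cloud = 1 syllable

1 syllable


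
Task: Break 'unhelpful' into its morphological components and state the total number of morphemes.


Step 1: Identify prefix: 'un' (meaning: not/reverse)
Step 2: Identify root: 'help'
Step 3: Identify suffix(es): 'ful'
Decomposition: un- (prefix: not/reverse) + help (root) + -ful (suffix: full of)
Total morphemes: 3

3 morphemes (un- (prefix: not/reverse) + help (root) + -ful (suffix: full of))


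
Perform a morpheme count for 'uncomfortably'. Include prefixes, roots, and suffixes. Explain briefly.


Decomposition: un- (prefix) + comfort (root) + -able (suffix) + -ly (suffix) = 4 morpheme(s)

4 morphemes


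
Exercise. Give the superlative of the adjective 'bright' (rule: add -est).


Apply superlative formation (add -est): 'bright' -> 'brightest'.

brightest


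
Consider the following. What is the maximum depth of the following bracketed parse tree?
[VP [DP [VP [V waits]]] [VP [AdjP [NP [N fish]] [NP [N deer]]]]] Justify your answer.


Count bracket nesting levels:
'[' at pos 0: depth = 1
'[' at pos 4: depth = 2
'[' at pos 8: depth = 3
'[' at pos 12: depth = 4
'[' at pos 24: depth = 2
'[' at pos 28: depth = 3
'[' at pos 34: depth = 4
'[' at pos 38: depth = 5
'[' at pos 48: depth = 4
'[' at pos 52: depth = 5
Maximum depth reached: 5

5


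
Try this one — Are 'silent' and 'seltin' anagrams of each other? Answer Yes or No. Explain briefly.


Sorted letters of 'silent': 'eilnst'
Sorted letters of 'seltin': 'eilnst'
They match.

Yes


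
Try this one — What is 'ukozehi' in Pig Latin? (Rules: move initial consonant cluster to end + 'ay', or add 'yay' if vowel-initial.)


'ukozehi' starts with a vowel, so add 'yay': 'ukozehiyay'.

ukozehiyay


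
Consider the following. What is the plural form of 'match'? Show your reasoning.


Apply rule: Add -es (sibilant/fricative ending). 'match' becomes 'matches'.

matches


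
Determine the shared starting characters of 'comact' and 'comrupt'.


Compare from the start: 3 characters match: 'com'. Mismatch at position 4: 'a' vs 'r'.

com


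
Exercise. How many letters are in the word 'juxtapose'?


Spell out 'juxtapose' and number each letter: j(1), u(2), x(3), t(4), a(5), p(6), o(7), s(8), e(9). Total: 9 letters.

9


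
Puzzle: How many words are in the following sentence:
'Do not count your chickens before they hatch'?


Split into words: Do | not | count | your | chickens | before | they | hatch = 8 words.

8


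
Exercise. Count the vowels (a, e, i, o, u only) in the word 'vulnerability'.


Vowels in 'vulnerability': u, e, a, i, i = 5 vowels.

5


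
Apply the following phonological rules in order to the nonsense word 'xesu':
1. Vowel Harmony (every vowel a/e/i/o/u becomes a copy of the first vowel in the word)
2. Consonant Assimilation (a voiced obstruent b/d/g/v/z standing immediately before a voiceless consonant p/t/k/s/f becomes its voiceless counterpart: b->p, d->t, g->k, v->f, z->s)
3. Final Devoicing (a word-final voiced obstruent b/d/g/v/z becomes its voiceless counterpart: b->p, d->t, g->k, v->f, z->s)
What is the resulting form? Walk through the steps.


Starting form: 'xesu'
Rule 1: Vowel Harmony: all vowels become 'e' (matching first vowel). 'xesu' -> 'xese'
Rule 2: Consonant Assimilation: no voiced obstruent (b/d/g/v/z) stands immediately before a voiceless consonant (p/t/k/s/f). No change.
Rule 3: Final Devoicing: the word ends in the vowel 'e', not a consonant. No change.
Final form: 'xese'

xese


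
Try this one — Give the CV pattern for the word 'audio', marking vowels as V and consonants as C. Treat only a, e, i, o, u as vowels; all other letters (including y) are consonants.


Letter mapping: a = V, u = V, d = C, i = V, o = V.

VVCVV


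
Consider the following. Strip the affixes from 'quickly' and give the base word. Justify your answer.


Remove suffix '-ly' from 'quickly' to get root 'quick'.

quick


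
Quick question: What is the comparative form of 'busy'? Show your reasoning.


Apply comparative formation (consonant + y: change y to i, add -er): 'busy' -> 'busier'.

busier


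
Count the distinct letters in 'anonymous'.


Unique letters in 'anonymous': {a, m, n, o, s, u, y} = 7 distinct letters.

7


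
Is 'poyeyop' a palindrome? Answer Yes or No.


Forward: 'poyeyop'
Reversed: 'poyeyop'
They are identical.

Yes


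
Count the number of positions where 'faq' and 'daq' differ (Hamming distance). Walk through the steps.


Alignment:
Position 1: 'f' vs 'd' = DIFFER
Position 2: 'a' vs 'a' = match
Position 3: 'q' vs 'q' = match
Total differences: 1

1


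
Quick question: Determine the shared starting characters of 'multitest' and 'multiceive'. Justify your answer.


Compare from the start: 5 characters match: 'multi'. Mismatch at position 6: 't' vs 'c'.

multi


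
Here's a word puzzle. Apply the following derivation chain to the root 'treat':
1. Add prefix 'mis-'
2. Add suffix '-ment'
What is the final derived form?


Step 1: Add prefix 'mis-' to 'treat' = 'mistreat'
Step 2: Add suffix '-ment' to 'mistreat' = 'mistreatment'

mistreatment


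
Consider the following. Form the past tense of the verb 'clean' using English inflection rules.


Apply rule: Add -ed. 'clean' becomes 'cleaned'.

cleaned


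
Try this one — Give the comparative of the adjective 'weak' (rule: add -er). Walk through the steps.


Apply comparative formation (add -er): 'weak' -> 'weaker'.

weaker


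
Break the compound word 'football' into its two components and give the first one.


Split 'football' into 'foot' + 'ball'. The first part is 'foot'.

foot


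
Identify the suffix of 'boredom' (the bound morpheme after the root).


The word 'boredom' = 'bore' (root) + '-dom' (suffix). The suffix is '-dom'.

dom


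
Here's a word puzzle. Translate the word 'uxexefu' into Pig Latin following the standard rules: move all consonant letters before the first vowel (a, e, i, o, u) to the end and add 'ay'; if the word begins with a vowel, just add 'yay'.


'uxexefu' starts with a vowel, so add 'yay': 'uxexefuyay'.

uxexefuyay


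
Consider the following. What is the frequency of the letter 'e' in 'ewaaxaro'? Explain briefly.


Letter 'e' in 'ewaaxaro': found at position(s) 1 = 1 occurrence(s).

1


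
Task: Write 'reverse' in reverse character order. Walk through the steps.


Reverse 'reverse' character by character: 'esrever'.

esrever


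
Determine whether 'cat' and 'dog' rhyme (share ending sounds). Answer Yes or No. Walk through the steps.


Rime (stressed vowel + following sounds) of 'cat': -at = /æt/
Rime of 'dog': -og = /ɒg/
/æt/ and /ɒg/ are different ending sounds, so the words do not rhyme.

No


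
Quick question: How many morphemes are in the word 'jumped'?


Decomposition: jump (root) + -ed (suffix) = 2 morpheme(s)

2 morphemes


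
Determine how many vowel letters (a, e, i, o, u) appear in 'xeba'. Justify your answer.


Vowels in 'xeba': e, a = 2 vowels.

2


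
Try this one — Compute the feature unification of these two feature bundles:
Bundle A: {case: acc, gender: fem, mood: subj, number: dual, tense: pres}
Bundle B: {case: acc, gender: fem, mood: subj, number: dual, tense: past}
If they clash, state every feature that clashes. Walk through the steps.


Compare features:
case: A=acc vs B=acc -> unified: acc
gender: A=fem vs B=fem -> unified: fem
mood: A=subj vs B=subj -> unified: subj
number: A=dual vs B=dual -> unified: dual
tense: A=pres vs B=past -> CLASH
Clash detected on feature 'tense' (pres vs past); unification fails.

CLASH on 'tense' (pres vs past)


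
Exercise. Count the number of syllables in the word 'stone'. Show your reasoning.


Break 'stone' into syllables: stone -> stone = 1 syllable

1 syllable


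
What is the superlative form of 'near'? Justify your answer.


Apply superlative formation (add -est): 'near' -> 'nearest'.

nearest


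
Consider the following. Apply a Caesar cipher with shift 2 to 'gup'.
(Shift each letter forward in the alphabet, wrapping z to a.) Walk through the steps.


Shift each letter by 2: g -> i, u -> w, p -> r. Result: 'iwr'.

iwr


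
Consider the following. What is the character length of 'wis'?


Spell out 'wis' and number each letter: w(1), i(2), s(3). Total: 3 letters.

3


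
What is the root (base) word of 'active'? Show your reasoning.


Remove suffix '-ive' from 'active' to get root 'act'.

act


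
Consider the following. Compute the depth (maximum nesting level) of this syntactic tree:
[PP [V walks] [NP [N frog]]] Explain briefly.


Count bracket nesting levels:
'[' at pos 0: depth = 1
'[' at pos 4: depth = 2
'[' at pos 14: depth = 2
'[' at pos 18: depth = 3
Maximum depth reached: 3

3


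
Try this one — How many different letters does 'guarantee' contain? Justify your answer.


Unique letters in 'guarantee': {a, e, g, n, r, t, u} = 7 distinct letters.

7


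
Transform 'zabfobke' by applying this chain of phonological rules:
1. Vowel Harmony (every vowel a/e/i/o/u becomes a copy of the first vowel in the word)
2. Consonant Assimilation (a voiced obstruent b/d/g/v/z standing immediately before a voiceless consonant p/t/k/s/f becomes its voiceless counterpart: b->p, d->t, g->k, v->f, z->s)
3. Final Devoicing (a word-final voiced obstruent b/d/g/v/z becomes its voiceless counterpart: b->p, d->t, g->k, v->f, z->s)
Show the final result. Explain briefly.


Starting form: 'zabfobke'
Rule 1: Vowel Harmony: all vowels become 'a' (matching first vowel). 'zabfobke' -> 'zabfabka'
Rule 2: Consonant Assimilation: voiced obstruent before voiceless consonant becomes voiceless ('bf' -> 'pf', 'bk' -> 'pk'). 'zabfabka' -> 'zapfapka'
Rule 3: Final Devoicing: the word ends in the vowel 'a', not a consonant. No change.
Final form: 'zapfapka'

zapfapka


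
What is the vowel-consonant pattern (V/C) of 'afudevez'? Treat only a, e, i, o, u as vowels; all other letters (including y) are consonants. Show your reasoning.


Letter mapping: a = V, f = C, u = V, d = C, e = V, v = C, e = V, z = C.

VCVCVCVC


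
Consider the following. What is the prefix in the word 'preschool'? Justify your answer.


The word 'preschool' = 'pre' (prefix) + 'school' (root). The prefix is 'pre'.

pre


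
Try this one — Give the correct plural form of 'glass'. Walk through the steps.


Apply rule: Add -es (sibilant/fricative ending). 'glass' becomes 'glasses'.

glasses


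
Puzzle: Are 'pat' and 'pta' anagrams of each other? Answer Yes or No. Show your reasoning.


Sorted letters of 'pat': 'apt'
Sorted letters of 'pta': 'apt'
They match.

Yes


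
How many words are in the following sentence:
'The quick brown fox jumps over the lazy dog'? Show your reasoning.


Split into words: The | quick | brown | fox | jumps | over | the | lazy | dog = 9 words.

9


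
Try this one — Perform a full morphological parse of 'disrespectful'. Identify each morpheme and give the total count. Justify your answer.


Step 1: Identify prefix: 'dis' (meaning: not/apart)
Step 2: Identify root: 'respect'
Step 3: Identify suffix(es): 'ful'
Decomposition: dis- (prefix: not/apart) + respect (root) + -ful (suffix: full of)
Total morphemes: 3

3 morphemes (dis- (prefix: not/apart) + respect (root) + -ful (suffix: full of))


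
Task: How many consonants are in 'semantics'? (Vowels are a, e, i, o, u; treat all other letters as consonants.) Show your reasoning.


Consonants in 'semantics': s, m, n, t, c, s = 6 consonants.

6


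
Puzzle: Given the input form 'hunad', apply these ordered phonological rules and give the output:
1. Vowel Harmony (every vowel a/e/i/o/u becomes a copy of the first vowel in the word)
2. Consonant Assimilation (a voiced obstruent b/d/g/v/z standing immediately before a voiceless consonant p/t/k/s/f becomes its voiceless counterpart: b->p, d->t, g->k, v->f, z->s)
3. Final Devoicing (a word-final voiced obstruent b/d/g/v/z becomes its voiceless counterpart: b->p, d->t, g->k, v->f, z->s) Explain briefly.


Starting form: 'hunad'
Rule 1: Vowel Harmony: all vowels become 'u' (matching first vowel). 'hunad' -> 'hunud'
Rule 2: Consonant Assimilation: no voiced obstruent (b/d/g/v/z) stands immediately before a voiceless consonant (p/t/k/s/f). No change.
Rule 3: Final Devoicing: word-final voiced obstruent 'd' becomes voiceless 't'. 'hunud' -> 'hunut'
Final form: 'hunut'

hunut


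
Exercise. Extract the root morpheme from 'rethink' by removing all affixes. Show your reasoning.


Remove prefix 're' from 'rethink' to get root 'think'.

think


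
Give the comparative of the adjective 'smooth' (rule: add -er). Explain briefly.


Apply comparative formation (add -er): 'smooth' -> 'smoother'.

smoother


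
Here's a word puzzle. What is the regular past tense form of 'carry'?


Apply rule: Change -y to -ied. 'carry' becomes 'carried'.

carried


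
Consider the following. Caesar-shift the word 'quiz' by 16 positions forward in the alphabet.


Shift each letter by 16: q -> g, u -> k, i -> y, z -> p. Result: 'gkyp'.

gkyp


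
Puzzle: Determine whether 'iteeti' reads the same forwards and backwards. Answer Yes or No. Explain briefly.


Forward: 'iteeti'
Reversed: 'iteeti'
They are identical.

Yes


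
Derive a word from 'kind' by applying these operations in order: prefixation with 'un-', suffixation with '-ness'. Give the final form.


Step 1: Add prefix 'un-' to 'kind' = 'unkind'
Step 2: Add suffix '-ness' to 'unkind' = 'unkindness'

unkindness


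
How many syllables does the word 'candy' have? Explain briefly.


Break 'candy' into syllables: can-dy -> can | dy = 2 syllables

2 syllables


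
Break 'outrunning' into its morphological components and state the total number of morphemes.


Step 1: Identify prefix: 'out' (meaning: surpass)
Step 2: Identify root: 'run'
Step 3: Identify suffix(es): 'ing'
Decomposition: out- (prefix: surpass) + run (root) + -ing (suffix: ongoing action)
Total morphemes: 3

3 morphemes (out- (prefix: surpass) + run (root) + -ing (suffix: ongoing action))


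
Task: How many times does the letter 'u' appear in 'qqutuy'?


Letter 'u' in 'qqutuy': found at position(s) 3, 5 = 2 occurrence(s).

2


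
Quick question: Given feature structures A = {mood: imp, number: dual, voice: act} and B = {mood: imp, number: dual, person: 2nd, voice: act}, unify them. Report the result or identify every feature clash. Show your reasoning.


Compare features:
mood: A=imp vs B=imp -> unified: imp
number: A=dual vs B=dual -> unified: dual
person: A=_ vs B=2nd -> unified: 2nd
voice: A=act vs B=act -> unified: act
No clashes found.

Unified: {mood: imp, number: dual, person: 2nd, voice: act}


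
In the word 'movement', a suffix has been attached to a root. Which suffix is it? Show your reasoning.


The word 'movement' = 'move' (root) + '-ment' (suffix). The suffix is '-ment'.

ment


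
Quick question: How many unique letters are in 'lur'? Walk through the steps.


Unique letters in 'lur': {l, r, u} = 3 distinct letters.

3


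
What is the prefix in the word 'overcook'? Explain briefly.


The word 'overcook' = 'over' (prefix) + 'cook' (root). The prefix is 'over'.

over


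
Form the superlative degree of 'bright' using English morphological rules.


Apply superlative formation (add -est): 'bright' -> 'brightest'.

brightest


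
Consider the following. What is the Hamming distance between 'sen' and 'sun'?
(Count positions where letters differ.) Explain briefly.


Alignment:
Position 1: 's' vs 's' = match
Position 2: 'e' vs 'u' = DIFFER
Position 3: 'n' vs 'n' = match
Total differences: 1

1


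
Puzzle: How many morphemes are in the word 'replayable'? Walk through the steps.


Decomposition: re- (prefix) + play (root) + -able (suffix) = 3 morpheme(s)

3 morphemes


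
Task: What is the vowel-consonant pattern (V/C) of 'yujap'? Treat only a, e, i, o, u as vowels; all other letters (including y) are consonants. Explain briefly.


Letter mapping: y = C, u = V, j = C, a = V, p = C.

CVCVC


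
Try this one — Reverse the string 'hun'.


Reverse 'hun' character by character: 'nuh'.

nuh


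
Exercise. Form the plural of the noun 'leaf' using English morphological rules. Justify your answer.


Apply rule: Change -f to -ves. 'leaf' becomes 'leaves'.

leaves


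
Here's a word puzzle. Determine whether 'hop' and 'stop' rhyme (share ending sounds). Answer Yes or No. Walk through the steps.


Rime (stressed vowel + following sounds) of 'hop': -op = /ɒp/
Rime of 'stop': -op = /ɒp/
/ɒp/ and /ɒp/ are the same ending sound, so the words rhyme.

Yes


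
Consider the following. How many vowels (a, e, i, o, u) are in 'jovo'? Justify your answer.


Vowels in 'jovo': o, o = 2 vowels.

2


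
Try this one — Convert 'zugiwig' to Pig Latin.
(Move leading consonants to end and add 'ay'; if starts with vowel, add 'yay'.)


'zugiwig': move consonant cluster 'z' to end and add 'ay': 'ugiwigzay'.

ugiwigzay


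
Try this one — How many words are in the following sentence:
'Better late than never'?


Split into words: Better | late | than | never = 4 words.

4


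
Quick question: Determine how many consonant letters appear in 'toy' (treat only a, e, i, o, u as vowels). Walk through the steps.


Consonants in 'toy': t, y = 2 consonants.

2


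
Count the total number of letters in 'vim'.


Spell out 'vim' and number each letter: v(1), i(2), m(3). Total: 3 letters.

3


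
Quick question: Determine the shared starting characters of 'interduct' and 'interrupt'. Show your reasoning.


Compare from the start: 5 characters match: 'inter'. Mismatch at position 6: 'd' vs 'r'.

inter


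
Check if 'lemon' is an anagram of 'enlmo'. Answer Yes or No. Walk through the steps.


Sorted letters of 'lemon': 'elmno'
Sorted letters of 'enlmo': 'elmno'
They match.

Yes


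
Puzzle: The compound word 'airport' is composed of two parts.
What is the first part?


Split 'airport' into 'air' + 'port'. The first part is 'air'.

air


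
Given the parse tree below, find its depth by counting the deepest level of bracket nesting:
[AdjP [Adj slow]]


Count bracket nesting levels:
'[' at pos 0: depth = 1
'[' at pos 6: depth = 2
Maximum depth reached: 2

2


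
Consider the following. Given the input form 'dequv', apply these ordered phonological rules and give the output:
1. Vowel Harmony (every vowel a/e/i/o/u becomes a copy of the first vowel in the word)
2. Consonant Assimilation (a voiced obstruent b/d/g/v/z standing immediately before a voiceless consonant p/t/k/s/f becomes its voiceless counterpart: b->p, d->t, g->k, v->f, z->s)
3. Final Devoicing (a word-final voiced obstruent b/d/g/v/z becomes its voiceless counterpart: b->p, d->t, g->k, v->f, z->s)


Starting form: 'dequv'
Rule 1: Vowel Harmony: all vowels become 'e' (matching first vowel). 'dequv' -> 'deqev'
Rule 2: Consonant Assimilation: no voiced obstruent (b/d/g/v/z) stands immediately before a voiceless consonant (p/t/k/s/f). No change.
Rule 3: Final Devoicing: word-final voiced obstruent 'v' becomes voiceless 'f'. 'deqev' -> 'deqef'
Final form: 'deqef'

deqef


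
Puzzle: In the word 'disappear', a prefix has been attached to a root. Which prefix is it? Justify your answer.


The word 'disappear' = 'dis' (prefix) + 'appear' (root). The prefix is 'dis'.

dis


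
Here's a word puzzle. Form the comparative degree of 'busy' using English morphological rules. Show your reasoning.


Apply comparative formation (consonant + y: change y to i, add -er): 'busy' -> 'busier'.

busier


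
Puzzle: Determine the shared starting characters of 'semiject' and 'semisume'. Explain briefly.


Compare from the start: 4 characters match: 'semi'. Mismatch at position 5: 'j' vs 's'.

semi


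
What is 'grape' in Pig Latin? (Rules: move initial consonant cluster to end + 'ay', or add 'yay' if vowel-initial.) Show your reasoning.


'grape': move consonant cluster 'gr' to end and add 'ay': 'apegray'.

apegray


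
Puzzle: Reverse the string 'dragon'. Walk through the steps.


Reverse 'dragon' character by character: 'nogard'.

nogard


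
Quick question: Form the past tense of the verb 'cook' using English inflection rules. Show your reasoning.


Apply rule: Add -ed. 'cook' becomes 'cooked'.

cooked


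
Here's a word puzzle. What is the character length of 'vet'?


Spell out 'vet' and number each letter: v(1), e(2), t(3). Total: 3 letters.

3


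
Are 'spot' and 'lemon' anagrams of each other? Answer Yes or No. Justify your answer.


Sorted letters of 'spot': 'opst'
Sorted letters of 'lemon': 'elmno'
They do not match.

No


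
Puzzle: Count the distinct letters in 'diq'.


Unique letters in 'diq': {d, i, q} = 3 distinct letters.

3


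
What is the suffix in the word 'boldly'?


The word 'boldly' = 'bold' (root) + '-ly' (suffix). The suffix is '-ly'.

ly


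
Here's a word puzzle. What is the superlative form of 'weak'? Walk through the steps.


Apply superlative formation (add -est): 'weak' -> 'weakest'.

weakest


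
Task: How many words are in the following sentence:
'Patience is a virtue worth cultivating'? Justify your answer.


Split into words: Patience | is | a | virtue | worth | cultivating = 6 words.

6


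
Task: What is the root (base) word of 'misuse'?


Remove prefix 'mis' from 'misuse' to get root 'use'.

use


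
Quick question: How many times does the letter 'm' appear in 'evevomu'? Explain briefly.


Letter 'm' in 'evevomu': found at position(s) 6 = 1 occurrence(s).

1


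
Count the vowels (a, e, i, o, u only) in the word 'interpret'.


Vowels in 'interpret': i, e, e = 3 vowels.

3


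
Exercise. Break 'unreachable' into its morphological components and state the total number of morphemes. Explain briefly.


Step 1: Identify prefix: 'un' (meaning: not/reverse)
Step 2: Identify root: 'reach'
Step 3: Identify suffix(es): 'able'
Decomposition: un- (prefix: not/reverse) + reach (root) + -able (suffix: capable of)
Total morphemes: 3

3 morphemes (un- (prefix: not/reverse) + reach (root) + -able (suffix: capable of))


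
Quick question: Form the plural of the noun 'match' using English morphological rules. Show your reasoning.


Apply rule: Add -es (sibilant/fricative ending). 'match' becomes 'matches'.

matches


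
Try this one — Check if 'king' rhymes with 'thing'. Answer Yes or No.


Rime (stressed vowel + following sounds) of 'king': -ing = /ɪŋ/
Rime of 'thing': -ing = /ɪŋ/
/ɪŋ/ and /ɪŋ/ are the same ending sound, so the words rhyme.

Yes


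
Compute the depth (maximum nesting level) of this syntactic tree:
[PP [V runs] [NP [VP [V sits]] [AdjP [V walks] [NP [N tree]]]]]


Count bracket nesting levels:
'[' at pos 0: depth = 1
'[' at pos 4: depth = 2
'[' at pos 13: depth = 2
'[' at pos 17: depth = 3
'[' at pos 21: depth = 4
'[' at pos 31: depth = 3
'[' at pos 37: depth = 4
'[' at pos 47: depth = 4
'[' at pos 51: depth = 5
Maximum depth reached: 5

5
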